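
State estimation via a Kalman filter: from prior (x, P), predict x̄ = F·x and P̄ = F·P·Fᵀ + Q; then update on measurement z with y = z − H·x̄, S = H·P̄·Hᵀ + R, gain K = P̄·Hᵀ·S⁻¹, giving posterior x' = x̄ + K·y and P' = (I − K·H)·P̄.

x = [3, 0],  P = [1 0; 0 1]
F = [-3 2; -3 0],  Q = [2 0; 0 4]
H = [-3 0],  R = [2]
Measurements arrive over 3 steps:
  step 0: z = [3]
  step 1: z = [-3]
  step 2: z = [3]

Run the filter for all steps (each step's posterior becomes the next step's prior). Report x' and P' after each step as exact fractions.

step 0: x̄ = F·x = [-9, -9]
step 0: P̄ = F·P·Fᵀ + Q = [15 9; 9 13]
step 0: y = z − H·x̄ = [-24]
step 0: S = H·P̄·Hᵀ + R = [137]
step 0: K = P̄·Hᵀ·S⁻¹ = [-45/137; -27/137]
step 0: x' = x̄ + K·y = [-153/137, -585/137]
step 0: P' = (I − K·H)·P̄ = [30/137 18/137; 18/137 1052/137]
step 1: x̄ = F·x = [-711/137, 459/137]
step 1: P̄ = F·P·Fᵀ + Q = [4536/137 162/137; 162/137 818/137]
step 1: y = z − H·x̄ = [-2544/137]
step 1: S = H·P̄·Hᵀ + R = [41098/137]
step 1: K = P̄·Hᵀ·S⁻¹ = [-6804/20549; -243/20549]
step 1: x' = x̄ + K·y = [19701/20549, 73359/20549]
step 1: P' = (I − K·H)·P̄ = [4536/20549 162/20549; 162/20549 121832/20549]
step 2: x̄ = F·x = [87615/20549, -59103/20549]
step 2: P̄ = F·P·Fᵀ + Q = [567306/20549 39852/20549; 39852/20549 123020/20549]
step 2: y = z − H·x̄ = [324492/20549]
step 2: S = H·P̄·Hᵀ + R = [5146852/20549]
step 2: K = P̄·Hᵀ·S⁻¹ = [-850959/2573426; -29889/1286713]
step 2: x' = x̄ + K·y = [-1232631/1286713, -4172823/1286713]
step 2: P' = (I − K·H)·P̄ = [283653/1286713 19926/1286713; 19926/1286713 7529224/1286713]

step 0: x' = [-153/137, -585/137], P' = [30/137 18/137; 18/137 1052/137]
step 1: x' = [19701/20549, 73359/20549], P' = [4536/20549 162/20549; 162/20549 121832/20549]
step 2: x' = [-1232631/1286713, -4172823/1286713], P' = [283653/1286713 19926/1286713; 19926/1286713 7529224/1286713]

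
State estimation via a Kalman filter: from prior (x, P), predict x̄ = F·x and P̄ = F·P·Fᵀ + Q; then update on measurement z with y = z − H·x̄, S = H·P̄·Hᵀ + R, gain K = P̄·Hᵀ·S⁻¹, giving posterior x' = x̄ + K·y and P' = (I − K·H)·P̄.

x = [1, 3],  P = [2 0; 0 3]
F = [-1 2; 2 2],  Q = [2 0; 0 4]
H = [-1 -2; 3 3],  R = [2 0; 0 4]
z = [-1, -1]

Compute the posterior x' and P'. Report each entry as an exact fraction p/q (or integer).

x' = [-15/13, 552/559]
P' = [32/13 -24/13; -24/13 904/559]

x̄ = F·x = [5, 8]
P̄ = F·P·Fᵀ + Q = [16 8; 8 24]
y = z − H·x̄ = [20, -40]
S = H·P̄·Hᵀ + R = [146 -264; -264 508]
K = P̄·Hᵀ·S⁻¹ = [8/13 6/13; -388/559 -96/559]
x' = x̄ + K·y = [-15/13, 552/559]
P' = (I − K·H)·P̄ = [32/13 -24/13; -24/13 904/559]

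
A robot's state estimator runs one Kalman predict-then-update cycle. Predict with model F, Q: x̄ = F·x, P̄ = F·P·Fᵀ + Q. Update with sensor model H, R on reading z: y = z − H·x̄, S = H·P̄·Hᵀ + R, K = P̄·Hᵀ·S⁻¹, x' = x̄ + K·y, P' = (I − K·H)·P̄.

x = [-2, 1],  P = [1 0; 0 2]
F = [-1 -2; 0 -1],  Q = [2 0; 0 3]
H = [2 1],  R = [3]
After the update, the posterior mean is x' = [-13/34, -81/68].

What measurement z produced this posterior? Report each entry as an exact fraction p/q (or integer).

z = [-2]

x̄ = F·x = [0, -1]
P̄ = F·P·Fᵀ + Q = [11 4; 4 5]
S = H·P̄·Hᵀ + R = [68]
K = P̄·Hᵀ·S⁻¹ = [13/34; 13/68]
x' − x̄ = [-13/34, -13/68] = K·y
y = (KᵀK)⁻¹·Kᵀ·(x' − x̄) = [-1]
z = y + H·x̄ = [-1] + [-1] = [-2]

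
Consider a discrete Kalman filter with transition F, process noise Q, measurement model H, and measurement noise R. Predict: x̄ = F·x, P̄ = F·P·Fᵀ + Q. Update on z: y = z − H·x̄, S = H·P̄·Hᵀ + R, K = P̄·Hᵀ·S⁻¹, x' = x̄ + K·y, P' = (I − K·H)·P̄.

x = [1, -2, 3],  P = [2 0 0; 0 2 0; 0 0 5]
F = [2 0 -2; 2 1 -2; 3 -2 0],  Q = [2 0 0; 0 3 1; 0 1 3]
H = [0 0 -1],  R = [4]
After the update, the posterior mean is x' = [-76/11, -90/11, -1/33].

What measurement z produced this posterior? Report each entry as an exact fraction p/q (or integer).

x̄ = F·x = [-4, -6, 7]
P̄ = F·P·Fᵀ + Q = [30 28 12; 28 33 9; 12 9 29]
S = H·P̄·Hᵀ + R = [33]
K = P̄·Hᵀ·S⁻¹ = [-4/11; -3/11; -29/33]
x' − x̄ = [-32/11, -24/11, -232/33] = K·y
y = (KᵀK)⁻¹·Kᵀ·(x' − x̄) = [8]
z = y + H·x̄ = [8] + [-7] = [1]

z = [1]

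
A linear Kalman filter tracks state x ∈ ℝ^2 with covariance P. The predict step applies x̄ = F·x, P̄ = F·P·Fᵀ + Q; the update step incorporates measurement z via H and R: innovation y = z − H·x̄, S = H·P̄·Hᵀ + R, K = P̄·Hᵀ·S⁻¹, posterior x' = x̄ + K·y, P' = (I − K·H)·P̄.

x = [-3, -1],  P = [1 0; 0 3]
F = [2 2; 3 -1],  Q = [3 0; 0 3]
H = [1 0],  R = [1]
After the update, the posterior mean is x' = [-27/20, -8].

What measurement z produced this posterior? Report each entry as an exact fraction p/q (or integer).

z = [-1]

x̄ = F·x = [-8, -8]
P̄ = F·P·Fᵀ + Q = [19 0; 0 15]
S = H·P̄·Hᵀ + R = [20]
K = P̄·Hᵀ·S⁻¹ = [19/20; 0]
x' − x̄ = [133/20, 0] = K·y
y = (KᵀK)⁻¹·Kᵀ·(x' − x̄) = [7]
z = y + H·x̄ = [7] + [-8] = [-1]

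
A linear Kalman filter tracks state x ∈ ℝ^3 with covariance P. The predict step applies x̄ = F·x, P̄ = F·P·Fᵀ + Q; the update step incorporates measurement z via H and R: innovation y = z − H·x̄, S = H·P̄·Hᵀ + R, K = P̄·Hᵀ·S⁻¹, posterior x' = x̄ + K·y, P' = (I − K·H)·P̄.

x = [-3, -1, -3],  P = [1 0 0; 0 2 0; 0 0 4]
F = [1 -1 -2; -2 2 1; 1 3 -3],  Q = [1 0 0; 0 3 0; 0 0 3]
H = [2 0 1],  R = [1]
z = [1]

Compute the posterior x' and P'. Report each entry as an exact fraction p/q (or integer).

x̄ = F·x = [4, 1, 3]
P̄ = F·P·Fᵀ + Q = [20 -14 19; -14 19 -2; 19 -2 58]
y = z − H·x̄ = [-10]
S = H·P̄·Hᵀ + R = [215]
K = P̄·Hᵀ·S⁻¹ = [59/215; -6/43; 96/215]
x' = x̄ + K·y = [54/43, 103/43, -63/43]
P' = (I − K·H)·P̄ = [819/215 -248/43 -1579/215; -248/43 637/43 490/43; -1579/215 490/43 3254/215]

x' = [54/43, 103/43, -63/43]
P' = [819/215 -248/43 -1579/215; -248/43 637/43 490/43; -1579/215 490/43 3254/215]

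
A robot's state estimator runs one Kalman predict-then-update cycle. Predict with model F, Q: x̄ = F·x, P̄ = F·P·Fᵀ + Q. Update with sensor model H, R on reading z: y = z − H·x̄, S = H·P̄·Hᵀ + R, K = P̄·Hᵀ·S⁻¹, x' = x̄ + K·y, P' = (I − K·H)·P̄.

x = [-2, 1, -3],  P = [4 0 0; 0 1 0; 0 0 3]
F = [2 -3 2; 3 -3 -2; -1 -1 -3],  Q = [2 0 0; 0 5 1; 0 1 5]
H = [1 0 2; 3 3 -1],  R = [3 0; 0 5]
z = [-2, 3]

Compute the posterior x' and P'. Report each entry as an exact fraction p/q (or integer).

x' = [-341576/135285, 485854/135285, 59164/135285]
P' = [1023748/135285 -1170722/135285 -542177/135285; -1170722/135285 1424143/135285 653608/135285; -542177/135285 653608/135285 384538/135285]

x̄ = F·x = [-13, -3, 10]
P̄ = F·P·Fᵀ + Q = [39 21 -23; 21 62 10; -23 10 37]
y = z − H·x̄ = [-9, 61]
S = H·P̄·Hᵀ + R = [98 51; 51 1407]
K = P̄·Hᵀ·S⁻¹ = [-6734/45095 20251/135285; 15166/45095 21331/135285; 25211/45095 -10049/135285]
x' = x̄ + K·y = [-341576/135285, 485854/135285, 59164/135285]
P' = (I − K·H)·P̄ = [1023748/135285 -1170722/135285 -542177/135285; -1170722/135285 1424143/135285 653608/135285; -542177/135285 653608/135285 384538/135285]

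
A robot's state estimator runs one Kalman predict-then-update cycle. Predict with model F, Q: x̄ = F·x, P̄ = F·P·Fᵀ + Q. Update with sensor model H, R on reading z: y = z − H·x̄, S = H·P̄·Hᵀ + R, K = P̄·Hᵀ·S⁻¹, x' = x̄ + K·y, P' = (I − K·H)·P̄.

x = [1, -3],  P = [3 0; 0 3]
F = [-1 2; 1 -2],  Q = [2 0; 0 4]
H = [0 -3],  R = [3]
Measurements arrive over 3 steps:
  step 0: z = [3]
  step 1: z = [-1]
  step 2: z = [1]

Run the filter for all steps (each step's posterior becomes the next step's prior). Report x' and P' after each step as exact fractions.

step 0: x̄ = F·x = [-7, 7]
step 0: P̄ = F·P·Fᵀ + Q = [17 -15; -15 19]
step 0: y = z − H·x̄ = [24]
step 0: S = H·P̄·Hᵀ + R = [174]
step 0: K = P̄·Hᵀ·S⁻¹ = [15/58; -19/58]
step 0: x' = x̄ + K·y = [-23/29, -25/29]
step 0: P' = (I − K·H)·P̄ = [311/58 -15/58; -15/58 19/58]
step 1: x̄ = F·x = [-27/29, 27/29]
step 1: P̄ = F·P·Fᵀ + Q = [563/58 -447/58; -447/58 679/58]
step 1: y = z − H·x̄ = [52/29]
step 1: S = H·P̄·Hᵀ + R = [6285/58]
step 1: K = P̄·Hᵀ·S⁻¹ = [447/2095; -679/2095]
step 1: x' = x̄ + K·y = [-1149/2095, 733/2095]
step 1: P' = (I − K·H)·P̄ = [10001/2095 -447/2095; -447/2095 679/2095]
step 2: x̄ = F·x = [523/419, -523/419]
step 2: P̄ = F·P·Fᵀ + Q = [3739/419 -2901/419; -2901/419 4577/419]
step 2: y = z − H·x̄ = [-1150/419]
step 2: S = H·P̄·Hᵀ + R = [42450/419]
step 2: K = P̄·Hᵀ·S⁻¹ = [2901/14150; -4577/14150]
step 2: x' = x̄ + K·y = [194/283, -102/283]
step 2: P' = (I − K·H)·P̄ = [66013/14150 -2901/14150; -2901/14150 4577/14150]

step 0: x' = [-23/29, -25/29], P' = [311/58 -15/58; -15/58 19/58]
step 1: x' = [-1149/2095, 733/2095], P' = [10001/2095 -447/2095; -447/2095 679/2095]
step 2: x' = [194/283, -102/283], P' = [66013/14150 -2901/14150; -2901/14150 4577/14150]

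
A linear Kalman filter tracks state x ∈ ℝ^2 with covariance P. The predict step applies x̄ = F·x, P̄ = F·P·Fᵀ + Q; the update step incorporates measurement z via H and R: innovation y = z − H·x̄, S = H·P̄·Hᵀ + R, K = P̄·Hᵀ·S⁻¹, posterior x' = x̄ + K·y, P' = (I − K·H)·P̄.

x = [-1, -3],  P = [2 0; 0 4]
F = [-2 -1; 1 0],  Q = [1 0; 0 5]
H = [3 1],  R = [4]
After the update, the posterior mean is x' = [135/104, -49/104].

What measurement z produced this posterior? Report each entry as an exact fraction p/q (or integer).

x̄ = F·x = [5, -1]
P̄ = F·P·Fᵀ + Q = [13 -4; -4 7]
S = H·P̄·Hᵀ + R = [104]
K = P̄·Hᵀ·S⁻¹ = [35/104; -5/104]
x' − x̄ = [-385/104, 55/104] = K·y
y = (KᵀK)⁻¹·Kᵀ·(x' − x̄) = [-11]
z = y + H·x̄ = [-11] + [14] = [3]

z = [3]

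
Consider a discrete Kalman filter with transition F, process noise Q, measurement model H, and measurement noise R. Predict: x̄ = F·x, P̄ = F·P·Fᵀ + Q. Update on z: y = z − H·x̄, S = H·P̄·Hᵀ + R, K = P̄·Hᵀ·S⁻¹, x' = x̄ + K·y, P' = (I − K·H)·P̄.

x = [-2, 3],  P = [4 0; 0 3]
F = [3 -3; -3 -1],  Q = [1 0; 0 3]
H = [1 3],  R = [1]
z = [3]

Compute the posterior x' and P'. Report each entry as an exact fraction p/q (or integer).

x̄ = F·x = [-15, 3]
P̄ = F·P·Fᵀ + Q = [64 -27; -27 42]
y = z − H·x̄ = [9]
S = H·P̄·Hᵀ + R = [281]
K = P̄·Hᵀ·S⁻¹ = [-17/281; 99/281]
x' = x̄ + K·y = [-4368/281, 1734/281]
P' = (I − K·H)·P̄ = [17695/281 -5904/281; -5904/281 2001/281]

x' = [-4368/281, 1734/281]
P' = [17695/281 -5904/281; -5904/281 2001/281]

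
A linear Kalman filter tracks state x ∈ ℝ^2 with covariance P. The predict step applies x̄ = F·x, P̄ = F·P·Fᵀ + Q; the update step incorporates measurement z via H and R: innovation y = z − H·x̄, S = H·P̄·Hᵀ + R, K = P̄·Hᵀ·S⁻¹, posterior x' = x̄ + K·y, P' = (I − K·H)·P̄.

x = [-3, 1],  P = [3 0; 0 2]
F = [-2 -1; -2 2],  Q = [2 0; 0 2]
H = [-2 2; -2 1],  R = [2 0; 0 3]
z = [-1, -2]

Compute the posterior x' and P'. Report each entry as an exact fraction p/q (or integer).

x̄ = F·x = [5, 8]
P̄ = F·P·Fᵀ + Q = [16 8; 8 22]
y = z − H·x̄ = [-7, 0]
S = H·P̄·Hᵀ + R = [90 60; 60 57]
K = P̄·Hᵀ·S⁻¹ = [88/255 -40/51; 206/255 -38/51]
x' = x̄ + K·y = [659/255, 598/255]
P' = (I − K·H)·P̄ = [688/255 776/255; 776/255 982/255]

x' = [659/255, 598/255]
P' = [688/255 776/255; 776/255 982/255]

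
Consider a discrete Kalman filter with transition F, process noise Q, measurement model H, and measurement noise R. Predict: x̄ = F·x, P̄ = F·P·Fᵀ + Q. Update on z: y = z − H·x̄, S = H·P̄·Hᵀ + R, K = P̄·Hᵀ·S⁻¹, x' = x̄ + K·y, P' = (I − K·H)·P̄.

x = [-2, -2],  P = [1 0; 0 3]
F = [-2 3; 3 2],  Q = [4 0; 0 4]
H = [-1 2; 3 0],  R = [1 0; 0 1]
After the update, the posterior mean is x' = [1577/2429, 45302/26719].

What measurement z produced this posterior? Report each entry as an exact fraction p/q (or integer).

x̄ = F·x = [-2, -10]
P̄ = F·P·Fᵀ + Q = [35 12; 12 25]
S = H·P̄·Hᵀ + R = [88 -33; -33 316]
K = P̄·Hᵀ·S⁻¹ = [-1/2429 807/2429; 13196/26719 402/2429]
x' − x̄ = [6435/2429, 312492/26719] = K·y
y = (KᵀK)⁻¹·Kᵀ·(x' − x̄) = [21, 8]
z = y + H·x̄ = [21, 8] + [-18, -6] = [3, 2]

z = [3, 2]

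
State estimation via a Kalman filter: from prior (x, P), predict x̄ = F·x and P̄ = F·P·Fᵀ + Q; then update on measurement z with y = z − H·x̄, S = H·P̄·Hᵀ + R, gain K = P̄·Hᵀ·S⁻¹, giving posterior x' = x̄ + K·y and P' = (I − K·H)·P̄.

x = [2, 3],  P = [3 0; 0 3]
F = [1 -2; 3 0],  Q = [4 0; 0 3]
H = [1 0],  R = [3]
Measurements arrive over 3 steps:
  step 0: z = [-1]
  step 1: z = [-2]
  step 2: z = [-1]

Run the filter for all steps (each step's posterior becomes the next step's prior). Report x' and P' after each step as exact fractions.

step 0: x̄ = F·x = [-4, 6]
step 0: P̄ = F·P·Fᵀ + Q = [19 9; 9 30]
step 0: y = z − H·x̄ = [3]
step 0: S = H·P̄·Hᵀ + R = [22]
step 0: K = P̄·Hᵀ·S⁻¹ = [19/22; 9/22]
step 0: x' = x̄ + K·y = [-31/22, 159/22]
step 0: P' = (I − K·H)·P̄ = [57/22 27/22; 27/22 579/22]
step 1: x̄ = F·x = [-349/22, -93/22]
step 1: P̄ = F·P·Fᵀ + Q = [2353/22 9/22; 9/22 579/22]
step 1: y = z − H·x̄ = [305/22]
step 1: S = H·P̄·Hᵀ + R = [2419/22]
step 1: K = P̄·Hᵀ·S⁻¹ = [2353/2419; 9/2419]
step 1: x' = x̄ + K·y = [-5753/2419, -10101/2419]
step 1: P' = (I − K·H)·P̄ = [7059/2419 27/2419; 27/2419 63660/2419]
step 2: x̄ = F·x = [14449/2419, -17259/2419]
step 2: P̄ = F·P·Fᵀ + Q = [271267/2419 21015/2419; 21015/2419 70788/2419]
step 2: y = z − H·x̄ = [-16868/2419]
step 2: S = H·P̄·Hᵀ + R = [278524/2419]
step 2: K = P̄·Hᵀ·S⁻¹ = [271267/278524; 21015/278524]
step 2: x' = x̄ + K·y = [-56980/69631, -533436/69631]
step 2: P' = (I − K·H)·P̄ = [813801/278524 63045/278524; 63045/278524 7967973/278524]

step 0: x' = [-31/22, 159/22], P' = [57/22 27/22; 27/22 579/22]
step 1: x' = [-5753/2419, -10101/2419], P' = [7059/2419 27/2419; 27/2419 63660/2419]
step 2: x' = [-56980/69631, -533436/69631], P' = [813801/278524 63045/278524; 63045/278524 7967973/278524]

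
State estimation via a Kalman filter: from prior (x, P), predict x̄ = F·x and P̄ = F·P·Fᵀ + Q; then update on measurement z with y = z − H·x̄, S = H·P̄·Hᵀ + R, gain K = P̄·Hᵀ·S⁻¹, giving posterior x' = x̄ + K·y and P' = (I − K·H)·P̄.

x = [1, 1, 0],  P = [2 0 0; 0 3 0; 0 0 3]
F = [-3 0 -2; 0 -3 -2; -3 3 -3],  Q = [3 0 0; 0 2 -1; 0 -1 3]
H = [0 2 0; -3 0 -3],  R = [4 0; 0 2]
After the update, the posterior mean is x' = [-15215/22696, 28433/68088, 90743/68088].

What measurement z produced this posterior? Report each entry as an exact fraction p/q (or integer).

x̄ = F·x = [-3, -3, 0]
P̄ = F·P·Fᵀ + Q = [33 12 36; 12 41 -10; 36 -10 75]
S = H·P̄·Hᵀ + R = [168 -12; -12 1622]
K = P̄·Hᵀ·S⁻¹ = [3037/22696 -1437/11348; 33233/68088 -1/11348; -9109/68088 -2341/11348]
x' − x̄ = [52873/22696, 232697/68088, 90743/68088] = K·y
y = (KᵀK)⁻¹·Kᵀ·(x' − x̄) = [7, -11]
z = y + H·x̄ = [7, -11] + [-6, 9] = [1, -2]

z = [1, -2]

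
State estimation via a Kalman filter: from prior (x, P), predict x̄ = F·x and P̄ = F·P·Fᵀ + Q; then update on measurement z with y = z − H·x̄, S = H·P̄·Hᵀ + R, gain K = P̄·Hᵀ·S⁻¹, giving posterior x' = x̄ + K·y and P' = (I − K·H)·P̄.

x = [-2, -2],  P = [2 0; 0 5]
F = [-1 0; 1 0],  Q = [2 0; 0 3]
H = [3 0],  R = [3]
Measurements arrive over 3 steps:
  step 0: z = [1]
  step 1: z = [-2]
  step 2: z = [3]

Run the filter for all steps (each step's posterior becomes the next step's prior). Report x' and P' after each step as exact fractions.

step 0: x' = [6/13, -16/13], P' = [4/13 -2/13; -2/13 53/13]
step 1: x' = [-66/103, 50/103], P' = [30/103 -4/103; -4/103 337/103]
step 2: x' = [774/811, -552/811], P' = [236/811 -30/811; -30/811 2643/811]

step 0: x̄ = F·x = [2, -2]
step 0: P̄ = F·P·Fᵀ + Q = [4 -2; -2 5]
step 0: y = z − H·x̄ = [-5]
step 0: S = H·P̄·Hᵀ + R = [39]
step 0: K = P̄·Hᵀ·S⁻¹ = [4/13; -2/13]
step 0: x' = x̄ + K·y = [6/13, -16/13]
step 0: P' = (I − K·H)·P̄ = [4/13 -2/13; -2/13 53/13]
step 1: x̄ = F·x = [-6/13, 6/13]
step 1: P̄ = F·P·Fᵀ + Q = [30/13 -4/13; -4/13 43/13]
step 1: y = z − H·x̄ = [-8/13]
step 1: S = H·P̄·Hᵀ + R = [309/13]
step 1: K = P̄·Hᵀ·S⁻¹ = [30/103; -4/103]
step 1: x' = x̄ + K·y = [-66/103, 50/103]
step 1: P' = (I − K·H)·P̄ = [30/103 -4/103; -4/103 337/103]
step 2: x̄ = F·x = [66/103, -66/103]
step 2: P̄ = F·P·Fᵀ + Q = [236/103 -30/103; -30/103 339/103]
step 2: y = z − H·x̄ = [111/103]
step 2: S = H·P̄·Hᵀ + R = [2433/103]
step 2: K = P̄·Hᵀ·S⁻¹ = [236/811; -30/811]
step 2: x' = x̄ + K·y = [774/811, -552/811]
step 2: P' = (I − K·H)·P̄ = [236/811 -30/811; -30/811 2643/811]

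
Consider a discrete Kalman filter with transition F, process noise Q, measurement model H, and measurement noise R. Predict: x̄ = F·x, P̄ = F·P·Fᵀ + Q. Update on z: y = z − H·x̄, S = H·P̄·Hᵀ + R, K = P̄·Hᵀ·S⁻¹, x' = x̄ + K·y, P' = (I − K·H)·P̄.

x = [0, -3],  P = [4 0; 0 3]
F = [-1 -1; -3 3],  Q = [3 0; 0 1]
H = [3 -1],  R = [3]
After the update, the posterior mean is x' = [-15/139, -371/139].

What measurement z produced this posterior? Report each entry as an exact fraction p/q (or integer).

x̄ = F·x = [3, -9]
P̄ = F·P·Fᵀ + Q = [10 3; 3 64]
S = H·P̄·Hᵀ + R = [139]
K = P̄·Hᵀ·S⁻¹ = [27/139; -55/139]
x' − x̄ = [-432/139, 880/139] = K·y
y = (KᵀK)⁻¹·Kᵀ·(x' − x̄) = [-16]
z = y + H·x̄ = [-16] + [18] = [2]

z = [2]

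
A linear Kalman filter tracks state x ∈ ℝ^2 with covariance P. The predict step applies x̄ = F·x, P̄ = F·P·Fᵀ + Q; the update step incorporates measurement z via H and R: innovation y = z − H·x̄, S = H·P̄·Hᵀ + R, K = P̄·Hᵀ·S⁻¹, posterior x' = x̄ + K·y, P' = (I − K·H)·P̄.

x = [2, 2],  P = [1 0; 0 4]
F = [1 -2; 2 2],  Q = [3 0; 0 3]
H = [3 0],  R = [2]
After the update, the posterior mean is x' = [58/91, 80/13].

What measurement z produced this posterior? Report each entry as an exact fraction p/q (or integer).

x̄ = F·x = [-2, 8]
P̄ = F·P·Fᵀ + Q = [20 -14; -14 23]
S = H·P̄·Hᵀ + R = [182]
K = P̄·Hᵀ·S⁻¹ = [30/91; -3/13]
x' − x̄ = [240/91, -24/13] = K·y
y = (KᵀK)⁻¹·Kᵀ·(x' − x̄) = [8]
z = y + H·x̄ = [8] + [-6] = [2]

z = [2]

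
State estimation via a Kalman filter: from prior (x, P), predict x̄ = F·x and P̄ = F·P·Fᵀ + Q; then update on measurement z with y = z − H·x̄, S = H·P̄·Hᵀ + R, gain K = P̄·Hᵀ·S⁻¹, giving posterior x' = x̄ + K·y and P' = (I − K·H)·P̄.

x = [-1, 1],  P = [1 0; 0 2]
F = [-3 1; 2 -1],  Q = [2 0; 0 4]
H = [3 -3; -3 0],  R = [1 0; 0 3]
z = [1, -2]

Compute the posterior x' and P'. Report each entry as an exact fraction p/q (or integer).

x' = [1362/2173, 581/2173]
P' = [607/2173 586/2173; 586/2173 802/2173]

x̄ = F·x = [4, -3]
P̄ = F·P·Fᵀ + Q = [13 -8; -8 10]
y = z − H·x̄ = [-20, 10]
S = H·P̄·Hᵀ + R = [352 -189; -189 120]
K = P̄·Hᵀ·S⁻¹ = [63/2173 -607/2173; -648/2173 -586/2173]
x' = x̄ + K·y = [1362/2173, 581/2173]
P' = (I − K·H)·P̄ = [607/2173 586/2173; 586/2173 802/2173]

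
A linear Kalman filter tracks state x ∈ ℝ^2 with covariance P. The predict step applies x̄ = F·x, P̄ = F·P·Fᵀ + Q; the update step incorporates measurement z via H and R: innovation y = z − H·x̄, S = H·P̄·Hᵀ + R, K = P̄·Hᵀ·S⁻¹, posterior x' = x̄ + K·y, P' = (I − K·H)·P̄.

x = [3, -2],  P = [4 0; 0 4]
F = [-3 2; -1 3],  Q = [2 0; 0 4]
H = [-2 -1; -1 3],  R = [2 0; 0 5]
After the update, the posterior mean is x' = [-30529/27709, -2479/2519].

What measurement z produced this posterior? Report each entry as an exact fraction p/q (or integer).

x̄ = F·x = [-13, -9]
P̄ = F·P·Fᵀ + Q = [54 36; 36 44]
S = H·P̄·Hᵀ + R = [406 -204; -204 239]
K = P̄·Hᵀ·S⁻¹ = [-11700/27709 -3726/27709; -370/2519 696/2519]
x' − x̄ = [329688/27709, 20192/2519] = K·y
y = (KᵀK)⁻¹·Kᵀ·(x' − x̄) = [-32, 12]
z = y + H·x̄ = [-32, 12] + [35, -14] = [3, -2]

z = [3, -2]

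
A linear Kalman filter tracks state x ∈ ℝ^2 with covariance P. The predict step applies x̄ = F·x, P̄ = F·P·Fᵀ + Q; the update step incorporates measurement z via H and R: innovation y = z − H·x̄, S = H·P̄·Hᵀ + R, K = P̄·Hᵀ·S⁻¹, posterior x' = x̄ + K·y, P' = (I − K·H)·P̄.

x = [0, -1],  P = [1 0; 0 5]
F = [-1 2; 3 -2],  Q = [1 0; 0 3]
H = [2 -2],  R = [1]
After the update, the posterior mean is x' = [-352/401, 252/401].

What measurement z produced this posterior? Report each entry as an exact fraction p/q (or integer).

x̄ = F·x = [-2, 2]
P̄ = F·P·Fᵀ + Q = [22 -23; -23 32]
S = H·P̄·Hᵀ + R = [401]
K = P̄·Hᵀ·S⁻¹ = [90/401; -110/401]
x' − x̄ = [450/401, -550/401] = K·y
y = (KᵀK)⁻¹·Kᵀ·(x' − x̄) = [5]
z = y + H·x̄ = [5] + [-8] = [-3]

z = [-3]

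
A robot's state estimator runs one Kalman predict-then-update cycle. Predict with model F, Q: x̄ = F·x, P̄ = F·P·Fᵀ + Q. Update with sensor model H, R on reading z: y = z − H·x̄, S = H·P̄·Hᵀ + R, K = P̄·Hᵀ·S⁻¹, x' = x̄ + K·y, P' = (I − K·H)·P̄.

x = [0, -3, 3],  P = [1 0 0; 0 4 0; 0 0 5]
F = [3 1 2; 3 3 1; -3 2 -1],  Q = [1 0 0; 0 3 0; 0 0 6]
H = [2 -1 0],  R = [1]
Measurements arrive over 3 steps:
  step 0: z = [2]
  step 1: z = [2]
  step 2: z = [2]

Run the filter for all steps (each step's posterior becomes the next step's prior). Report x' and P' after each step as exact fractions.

step 0: x' = [-86/33, -81/11, -137/33], P' = [875/66 571/22 229/33; 571/22 1139/22 158/11; 229/33 158/11 676/33]
step 1: x' = [-38035/8133, -91844/8133, -38887/8133], P' = [1287166/8133 2564072/8133 357538/8133; 2564072/8133 5115724/8133 716180/8133; 357538/8133 716180/8133 342887/16266]
step 2: x' = [165530563/10124891, 44445960/1446413, 17853732/10124891], P' = [4277422545/10124891 1218237028/1446413 1222696106/10124891; 1218237028/1446413 2430150747/1446413 348921979/1446413; 1222696106/10124891 348921979/1446413 439333910/10124891]

step 0: x̄ = F·x = [3, -6, -9]
step 0: P̄ = F·P·Fᵀ + Q = [34 31 -11; 31 53 10; -11 10 36]
step 0: y = z − H·x̄ = [-10]
step 0: S = H·P̄·Hᵀ + R = [66]
step 0: K = P̄·Hᵀ·S⁻¹ = [37/66; 3/22; -16/33]
step 0: x' = x̄ + K·y = [-86/33, -81/11, -137/33]
step 0: P' = (I − K·H)·P̄ = [875/66 571/22 229/33; 571/22 1139/22 158/11; 229/33 158/11 676/33]
step 1: x̄ = F·x = [-775/33, -1124/33, -91/33]
step 1: P̄ = F·P·Fᵀ + Q = [18166/33 26072/33 58/33; 26072/33 39724/33 1220/33; 58/33 1220/33 1691/66]
step 1: y = z − H·x̄ = [164/11]
step 1: S = H·P̄·Hᵀ + R = [2711/11]
step 1: K = P̄·Hᵀ·S⁻¹ = [3420/2711; 4140/2711; -368/2711]
step 1: x' = x̄ + K·y = [-38035/8133, -91844/8133, -38887/8133]
step 1: P' = (I − K·H)·P̄ = [1287166/8133 2564072/8133 357538/8133; 2564072/8133 5115724/8133 716180/8133; 357538/8133 716180/8133 342887/16266]
step 2: x̄ = F·x = [-283723/8133, -428524/8133, -10232/2711]
step 2: P̄ = F·P·Fᵀ + Q = [39933733/8133 66274519/8133 1642327/2711; 66274519/8133 220834913/16266 5589855/5422; 1642327/2711 5589855/5422 519517/5422]
step 2: y = z − H·x̄ = [155188/8133]
step 2: S = H·P̄·Hᵀ + R = [10124891/16266]
step 2: K = P̄·Hᵀ·S⁻¹ = [27185894/10124891; 6323309/1446413; 2938359/10124891]
step 2: x' = x̄ + K·y = [165530563/10124891, 44445960/1446413, 17853732/10124891]
step 2: P' = (I − K·H)·P̄ = [4277422545/10124891 1218237028/1446413 1222696106/10124891; 1218237028/1446413 2430150747/1446413 348921979/1446413; 1222696106/10124891 348921979/1446413 439333910/10124891]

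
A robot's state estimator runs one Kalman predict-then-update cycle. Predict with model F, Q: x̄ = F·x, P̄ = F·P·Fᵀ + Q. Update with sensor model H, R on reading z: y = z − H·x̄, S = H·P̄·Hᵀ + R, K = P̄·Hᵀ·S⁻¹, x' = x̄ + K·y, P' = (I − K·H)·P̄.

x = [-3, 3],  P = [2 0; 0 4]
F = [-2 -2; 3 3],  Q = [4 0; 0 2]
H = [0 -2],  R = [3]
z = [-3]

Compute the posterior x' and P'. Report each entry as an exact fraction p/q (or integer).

x̄ = F·x = [0, 0]
P̄ = F·P·Fᵀ + Q = [28 -36; -36 56]
y = z − H·x̄ = [-3]
S = H·P̄·Hᵀ + R = [227]
K = P̄·Hᵀ·S⁻¹ = [72/227; -112/227]
x' = x̄ + K·y = [-216/227, 336/227]
P' = (I − K·H)·P̄ = [1172/227 -108/227; -108/227 168/227]

x' = [-216/227, 336/227]
P' = [1172/227 -108/227; -108/227 168/227]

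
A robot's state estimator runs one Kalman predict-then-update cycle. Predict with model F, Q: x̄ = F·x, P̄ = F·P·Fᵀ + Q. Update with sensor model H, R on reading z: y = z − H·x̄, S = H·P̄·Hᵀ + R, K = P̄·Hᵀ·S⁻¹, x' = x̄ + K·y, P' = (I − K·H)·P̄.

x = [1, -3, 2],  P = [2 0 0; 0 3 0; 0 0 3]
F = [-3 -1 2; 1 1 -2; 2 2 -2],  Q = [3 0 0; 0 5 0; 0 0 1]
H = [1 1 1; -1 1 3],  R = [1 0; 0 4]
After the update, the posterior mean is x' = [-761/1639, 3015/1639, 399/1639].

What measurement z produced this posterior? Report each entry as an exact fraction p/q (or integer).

z = [2, 3]

x̄ = F·x = [4, -6, -8]
P̄ = F·P·Fᵀ + Q = [36 -21 -30; -21 22 22; -30 22 33]
S = H·P̄·Hᵀ + R = [34 113; 113 713]
K = P̄·Hᵀ·S⁻¹ = [5916/11473 -3303/11473; 4082/11473 1107/11473; 762/11473 2309/11473]
x' − x̄ = [-7317/1639, 12849/1639, 13511/1639] = K·y
y = (KᵀK)⁻¹·Kᵀ·(x' − x̄) = [12, 37]
z = y + H·x̄ = [12, 37] + [-10, -34] = [2, 3]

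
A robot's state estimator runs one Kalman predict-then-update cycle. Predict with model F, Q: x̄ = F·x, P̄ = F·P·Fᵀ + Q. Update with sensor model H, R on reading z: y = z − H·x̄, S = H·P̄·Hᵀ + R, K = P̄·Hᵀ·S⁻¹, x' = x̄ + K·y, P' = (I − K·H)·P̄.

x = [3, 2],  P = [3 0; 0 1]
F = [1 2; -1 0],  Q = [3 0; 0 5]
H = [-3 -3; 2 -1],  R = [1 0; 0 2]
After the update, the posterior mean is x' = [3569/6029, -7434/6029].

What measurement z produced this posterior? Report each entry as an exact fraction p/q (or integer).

z = [2, 2]

x̄ = F·x = [7, -3]
P̄ = F·P·Fᵀ + Q = [10 -3; -3 8]
S = H·P̄·Hᵀ + R = [109 -27; -27 62]
K = P̄·Hᵀ·S⁻¹ = [-681/6029 1940/6029; -1308/6029 -1931/6029]
x' − x̄ = [-38634/6029, 10653/6029] = K·y
y = (KᵀK)⁻¹·Kᵀ·(x' − x̄) = [14, -15]
z = y + H·x̄ = [14, -15] + [-12, 17] = [2, 2]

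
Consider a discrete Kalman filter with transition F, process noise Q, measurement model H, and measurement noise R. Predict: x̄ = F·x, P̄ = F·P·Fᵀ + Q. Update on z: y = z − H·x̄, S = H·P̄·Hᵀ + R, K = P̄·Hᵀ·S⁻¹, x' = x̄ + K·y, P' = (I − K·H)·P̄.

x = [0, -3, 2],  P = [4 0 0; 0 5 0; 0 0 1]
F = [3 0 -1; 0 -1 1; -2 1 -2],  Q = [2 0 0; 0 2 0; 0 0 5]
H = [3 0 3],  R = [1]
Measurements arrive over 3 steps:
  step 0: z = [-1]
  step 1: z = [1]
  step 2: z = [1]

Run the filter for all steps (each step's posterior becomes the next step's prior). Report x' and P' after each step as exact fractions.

step 0: x̄ = F·x = [-2, 5, -7]
step 0: P̄ = F·P·Fᵀ + Q = [39 -1 -22; -1 8 -7; -22 -7 30]
step 0: y = z − H·x̄ = [26]
step 0: S = H·P̄·Hᵀ + R = [226]
step 0: K = P̄·Hᵀ·S⁻¹ = [51/226; -12/113; 12/113]
step 0: x' = x̄ + K·y = [437/113, 253/113, -479/113]
step 0: P' = (I − K·H)·P̄ = [6213/226 499/113 -3098/113; 499/113 616/113 -503/113; -3098/113 -503/113 3102/113]
step 1: x̄ = F·x = [1790/113, -732/113, 337/113]
step 1: P̄ = F·P·Fᵀ + Q = [99749/226 -14396/113 1957/113; -14396/113 4950/113 -1135/113; 1957/113 -1135/113 1247/113]
step 1: y = z − H·x̄ = [-6268/113]
step 1: S = H·P̄·Hᵀ + R = [990865/226]
step 1: K = P̄·Hᵀ·S⁻¹ = [310989/990865; -93186/990865; 19224/990865]
step 1: x' = x̄ + K·y = [-1554254/990865, -1249764/990865, 1888721/990865]
step 1: P' = (I − K·H)·P̄ = [9396614/990865 1994849/990865 -9292951/990865; 1994849/990865 4982004/990865 -2025911/990865; -9292951/990865 -2025911/990865 9299359/990865]
step 2: x̄ = F·x = [-6551483/990865, 627697/198173, -1918698/990865]
step 2: P̄ = F·P·Fᵀ + Q = [151608321/990865 -9037734/198173 7401296/990865; -9037734/198173 4062983/198173 -1416571/198173; 7401296/990865 -1416571/198173 10500861/990865]
step 2: y = z − H·x̄ = [26401408/990865]
step 2: S = H·P̄·Hᵀ + R = [1593196831/990865]
step 2: K = P̄·Hᵀ·S⁻¹ = [477028851/1593196831; -156814575/1593196831; 53706471/1593196831]
step 2: x' = x̄ + K·y = [2176311979/1593196831, 868028219/1593196831, -1654046838/1593196831]
step 2: P' = (I − K·H)·P̄ = [14114306070/1593196831 2836542507/1593196831 -13955296453/1593196831; 2836542507/1593196831 7846525276/1593196831 -2888814032/1593196831; -13955296453/1593196831 -2888814032/1593196831 13973198610/1593196831]

step 0: x' = [437/113, 253/113, -479/113], P' = [6213/226 499/113 -3098/113; 499/113 616/113 -503/113; -3098/113 -503/113 3102/113]
step 1: x' = [-1554254/990865, -1249764/990865, 1888721/990865], P' = [9396614/990865 1994849/990865 -9292951/990865; 1994849/990865 4982004/990865 -2025911/990865; -9292951/990865 -2025911/990865 9299359/990865]
step 2: x' = [2176311979/1593196831, 868028219/1593196831, -1654046838/1593196831], P' = [14114306070/1593196831 2836542507/1593196831 -13955296453/1593196831; 2836542507/1593196831 7846525276/1593196831 -2888814032/1593196831; -13955296453/1593196831 -2888814032/1593196831 13973198610/1593196831]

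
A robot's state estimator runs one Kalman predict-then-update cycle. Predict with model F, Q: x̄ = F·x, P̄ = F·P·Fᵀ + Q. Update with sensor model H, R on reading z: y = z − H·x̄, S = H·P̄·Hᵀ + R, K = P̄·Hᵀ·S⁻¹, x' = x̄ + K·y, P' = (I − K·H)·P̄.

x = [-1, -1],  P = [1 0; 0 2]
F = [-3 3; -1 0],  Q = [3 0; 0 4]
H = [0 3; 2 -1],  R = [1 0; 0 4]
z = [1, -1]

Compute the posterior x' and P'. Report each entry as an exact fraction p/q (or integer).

x̄ = F·x = [0, 1]
P̄ = F·P·Fᵀ + Q = [30 3; 3 5]
y = z − H·x̄ = [-2, 0]
S = H·P̄·Hᵀ + R = [46 3; 3 117]
K = P̄·Hᵀ·S⁻¹ = [98/597 865/1791; 584/1791 1/5373]
x' = x̄ + K·y = [-196/597, 623/1791]
P' = (I − K·H)·P̄ = [593/597 98/1791; 98/1791 584/5373]

x' = [-196/597, 623/1791]
P' = [593/597 98/1791; 98/1791 584/5373]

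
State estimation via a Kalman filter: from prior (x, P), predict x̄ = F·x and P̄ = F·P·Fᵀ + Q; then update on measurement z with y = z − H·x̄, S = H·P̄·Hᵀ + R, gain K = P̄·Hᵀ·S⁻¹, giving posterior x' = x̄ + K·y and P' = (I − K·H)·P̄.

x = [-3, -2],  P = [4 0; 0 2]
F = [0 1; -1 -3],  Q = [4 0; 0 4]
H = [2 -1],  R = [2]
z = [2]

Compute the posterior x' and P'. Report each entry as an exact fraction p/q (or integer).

x' = [59/38, 3/2]
P' = [33/19 3; 3 7]

x̄ = F·x = [-2, 9]
P̄ = F·P·Fᵀ + Q = [6 -6; -6 26]
y = z − H·x̄ = [15]
S = H·P̄·Hᵀ + R = [76]
K = P̄·Hᵀ·S⁻¹ = [9/38; -1/2]
x' = x̄ + K·y = [59/38, 3/2]
P' = (I − K·H)·P̄ = [33/19 3; 3 7]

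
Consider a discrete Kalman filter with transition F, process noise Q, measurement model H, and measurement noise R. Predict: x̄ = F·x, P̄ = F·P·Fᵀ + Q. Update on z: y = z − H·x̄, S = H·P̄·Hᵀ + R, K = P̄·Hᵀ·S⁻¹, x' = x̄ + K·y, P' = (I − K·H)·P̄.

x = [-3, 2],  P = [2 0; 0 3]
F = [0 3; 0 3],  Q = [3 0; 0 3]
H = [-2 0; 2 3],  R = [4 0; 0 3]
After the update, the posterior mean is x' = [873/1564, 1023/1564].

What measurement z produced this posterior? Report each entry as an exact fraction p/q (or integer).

x̄ = F·x = [6, 6]
P̄ = F·P·Fᵀ + Q = [30 27; 27 30]
S = H·P̄·Hᵀ + R = [124 -282; -282 717]
K = P̄·Hᵀ·S⁻¹ = [-543/1564 47/782; 315/1564 219/782]
x' − x̄ = [-8511/1564, -8361/1564] = K·y
y = (KᵀK)⁻¹·Kᵀ·(x' − x̄) = [11, -27]
z = y + H·x̄ = [11, -27] + [-12, 30] = [-1, 3]

z = [-1, 3]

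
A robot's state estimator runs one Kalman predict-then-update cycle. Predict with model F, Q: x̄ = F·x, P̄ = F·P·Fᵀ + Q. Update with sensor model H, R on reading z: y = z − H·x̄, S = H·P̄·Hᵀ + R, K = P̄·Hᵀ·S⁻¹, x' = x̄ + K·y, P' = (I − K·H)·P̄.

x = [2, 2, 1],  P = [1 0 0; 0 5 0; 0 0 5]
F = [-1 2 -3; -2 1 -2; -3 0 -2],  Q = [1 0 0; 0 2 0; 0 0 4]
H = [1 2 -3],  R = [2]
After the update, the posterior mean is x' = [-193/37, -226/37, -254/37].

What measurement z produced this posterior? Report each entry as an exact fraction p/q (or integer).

z = [3]

x̄ = F·x = [-1, -4, -8]
P̄ = F·P·Fᵀ + Q = [67 42 33; 42 31 26; 33 26 33]
S = H·P̄·Hᵀ + R = [148]
K = P̄·Hᵀ·S⁻¹ = [13/37; 13/74; -7/74]
x' − x̄ = [-156/37, -78/37, 42/37] = K·y
y = (KᵀK)⁻¹·Kᵀ·(x' − x̄) = [-12]
z = y + H·x̄ = [-12] + [15] = [3]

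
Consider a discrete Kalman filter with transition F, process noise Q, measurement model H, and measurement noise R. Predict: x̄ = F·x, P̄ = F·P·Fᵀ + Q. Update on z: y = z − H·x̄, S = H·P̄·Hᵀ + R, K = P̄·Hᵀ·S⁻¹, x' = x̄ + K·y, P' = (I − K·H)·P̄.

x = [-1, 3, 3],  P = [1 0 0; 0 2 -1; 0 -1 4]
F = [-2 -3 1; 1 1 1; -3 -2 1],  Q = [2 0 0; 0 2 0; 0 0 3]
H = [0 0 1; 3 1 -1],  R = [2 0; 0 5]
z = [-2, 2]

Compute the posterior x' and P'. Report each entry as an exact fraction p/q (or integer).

x' = [-1819/893, 16133/2679, -3736/2679]
P' = [1318/893 -1913/893 686/893; -1913/893 17167/2679 -1010/2679; 686/893 -1010/2679 4654/2679]

x̄ = F·x = [-4, 5, 0]
P̄ = F·P·Fᵀ + Q = [34 -2 27; -2 7 -2; 27 -2 28]
y = z − H·x̄ = [-2, 9]
S = H·P̄·Hᵀ + R = [30 51; 51 176]
K = P̄·Hᵀ·S⁻¹ = [343/893 271/893; -505/2679 64/893; 2327/2679 34/893]
x' = x̄ + K·y = [-1819/893, 16133/2679, -3736/2679]
P' = (I − K·H)·P̄ = [1318/893 -1913/893 686/893; -1913/893 17167/2679 -1010/2679; 686/893 -1010/2679 4654/2679]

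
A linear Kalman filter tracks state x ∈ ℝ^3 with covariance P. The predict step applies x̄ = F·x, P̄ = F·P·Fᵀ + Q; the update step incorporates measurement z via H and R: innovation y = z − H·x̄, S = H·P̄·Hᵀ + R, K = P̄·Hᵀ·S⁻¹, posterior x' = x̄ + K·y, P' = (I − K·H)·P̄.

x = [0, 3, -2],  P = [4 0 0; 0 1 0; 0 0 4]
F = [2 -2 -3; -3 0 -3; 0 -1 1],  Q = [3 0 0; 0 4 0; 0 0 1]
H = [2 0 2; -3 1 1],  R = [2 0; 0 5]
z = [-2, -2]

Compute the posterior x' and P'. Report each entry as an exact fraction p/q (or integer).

x' = [175/64, 3517/368, -367/92]
P' = [1387/320 1303/80 -81/20; 1303/80 30501/460 -1807/115; -81/20 -1807/115 486/115]

x̄ = F·x = [0, 6, -5]
P̄ = F·P·Fᵀ + Q = [59 12 -10; 12 76 -12; -10 -12 6]
y = z − H·x̄ = [8, -3]
S = H·P̄·Hᵀ + R = [182 -302; -302 582]
K = P̄·Hᵀ·S⁻¹ = [91/320 -49/320; 1057/1840 637/1840; 81/460 61/460]
x' = x̄ + K·y = [175/64, 3517/368, -367/92]
P' = (I − K·H)·P̄ = [1387/320 1303/80 -81/20; 1303/80 30501/460 -1807/115; -81/20 -1807/115 486/115]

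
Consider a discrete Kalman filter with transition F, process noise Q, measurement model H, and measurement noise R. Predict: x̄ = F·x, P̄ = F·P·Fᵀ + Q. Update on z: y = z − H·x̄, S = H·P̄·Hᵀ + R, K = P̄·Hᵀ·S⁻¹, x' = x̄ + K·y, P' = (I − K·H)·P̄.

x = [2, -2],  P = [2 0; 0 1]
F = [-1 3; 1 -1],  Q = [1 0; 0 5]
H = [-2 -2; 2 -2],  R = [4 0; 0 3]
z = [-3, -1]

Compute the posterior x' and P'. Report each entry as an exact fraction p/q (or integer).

x' = [483/2578, 2399/2578]
P' = [533/1289 56/1289; 56/1289 521/1289]

x̄ = F·x = [-8, 4]
P̄ = F·P·Fᵀ + Q = [12 -5; -5 8]
y = z − H·x̄ = [-11, 23]
S = H·P̄·Hᵀ + R = [44 -16; -16 123]
K = P̄·Hᵀ·S⁻¹ = [-589/2578 318/1289; -577/2578 -310/1289]
x' = x̄ + K·y = [483/2578, 2399/2578]
P' = (I − K·H)·P̄ = [533/1289 56/1289; 56/1289 521/1289]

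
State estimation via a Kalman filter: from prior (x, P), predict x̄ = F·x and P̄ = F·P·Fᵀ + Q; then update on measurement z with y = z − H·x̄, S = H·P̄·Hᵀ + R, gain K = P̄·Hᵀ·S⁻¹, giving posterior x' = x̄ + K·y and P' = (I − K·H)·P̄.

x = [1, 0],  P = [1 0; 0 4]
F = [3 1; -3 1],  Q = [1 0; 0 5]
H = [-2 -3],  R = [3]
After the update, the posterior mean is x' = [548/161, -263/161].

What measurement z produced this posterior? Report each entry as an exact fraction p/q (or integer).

z = [-2]

x̄ = F·x = [3, -3]
P̄ = F·P·Fᵀ + Q = [14 -5; -5 18]
S = H·P̄·Hᵀ + R = [161]
K = P̄·Hᵀ·S⁻¹ = [-13/161; -44/161]
x' − x̄ = [65/161, 220/161] = K·y
y = (KᵀK)⁻¹·Kᵀ·(x' − x̄) = [-5]
z = y + H·x̄ = [-5] + [3] = [-2]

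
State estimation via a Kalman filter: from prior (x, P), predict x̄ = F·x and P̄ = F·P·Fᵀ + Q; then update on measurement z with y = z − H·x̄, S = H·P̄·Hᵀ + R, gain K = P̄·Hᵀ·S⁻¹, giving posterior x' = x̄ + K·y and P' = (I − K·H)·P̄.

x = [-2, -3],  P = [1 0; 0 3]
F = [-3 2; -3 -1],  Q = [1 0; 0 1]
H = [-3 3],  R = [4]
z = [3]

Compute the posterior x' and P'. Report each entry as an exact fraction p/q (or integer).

x̄ = F·x = [0, 9]
P̄ = F·P·Fᵀ + Q = [22 3; 3 13]
y = z − H·x̄ = [-24]
S = H·P̄·Hᵀ + R = [265]
K = P̄·Hᵀ·S⁻¹ = [-57/265; 6/53]
x' = x̄ + K·y = [1368/265, 333/53]
P' = (I − K·H)·P̄ = [2581/265 501/53; 501/53 509/53]

x' = [1368/265, 333/53]
P' = [2581/265 501/53; 501/53 509/53]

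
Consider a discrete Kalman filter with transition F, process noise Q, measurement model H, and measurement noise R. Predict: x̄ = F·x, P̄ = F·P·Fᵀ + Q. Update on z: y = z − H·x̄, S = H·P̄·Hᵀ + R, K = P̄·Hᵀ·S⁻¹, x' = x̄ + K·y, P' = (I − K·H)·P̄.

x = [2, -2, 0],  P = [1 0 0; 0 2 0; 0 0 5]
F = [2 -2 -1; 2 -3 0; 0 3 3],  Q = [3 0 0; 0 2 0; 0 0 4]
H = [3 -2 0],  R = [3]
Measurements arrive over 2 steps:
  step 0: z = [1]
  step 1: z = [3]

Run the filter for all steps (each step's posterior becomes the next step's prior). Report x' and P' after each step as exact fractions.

step 0: x' = [204/29, 10, -129/29], P' = [956/87 16 -363/29; 16 24 -18; -363/29 -18 1268/29]
step 1: x' = [-159581/27217, -281790/27217, 676983/27217], P' = [903807/54434 670530/27217 -1482906/27217; 670530/27217 1015122/27217 -2210616/27217; -1482906/27217 -2210616/27217 5950084/27217]

step 0: x̄ = F·x = [8, 10, -6]
step 0: P̄ = F·P·Fᵀ + Q = [20 16 -27; 16 24 -18; -27 -18 67]
step 0: y = z − H·x̄ = [-3]
step 0: S = H·P̄·Hᵀ + R = [87]
step 0: K = P̄·Hᵀ·S⁻¹ = [28/87; 0; -15/29]
step 0: x' = x̄ + K·y = [204/29, 10, -129/29]
step 0: P' = (I − K·H)·P̄ = [956/87 16 -363/29; 16 24 -18; -363/29 -18 1268/29]
step 1: x̄ = F·x = [-43/29, -462/29, 483/29]
step 1: P̄ = F·P·Fᵀ + Q = [3197/87 -88/87 -2676/29; -88/87 6086/87 -960/29; -2676/29 -960/29 8396/29]
step 1: y = z − H·x̄ = [-708/29]
step 1: S = H·P̄·Hᵀ + R = [54434/87]
step 1: K = P̄·Hᵀ·S⁻¹ = [9767/54434; -6218/27217; -9162/27217]
step 1: x' = x̄ + K·y = [-159581/27217, -281790/27217, 676983/27217]
step 1: P' = (I − K·H)·P̄ = [903807/54434 670530/27217 -1482906/27217; 670530/27217 1015122/27217 -2210616/27217; -1482906/27217 -2210616/27217 5950084/27217]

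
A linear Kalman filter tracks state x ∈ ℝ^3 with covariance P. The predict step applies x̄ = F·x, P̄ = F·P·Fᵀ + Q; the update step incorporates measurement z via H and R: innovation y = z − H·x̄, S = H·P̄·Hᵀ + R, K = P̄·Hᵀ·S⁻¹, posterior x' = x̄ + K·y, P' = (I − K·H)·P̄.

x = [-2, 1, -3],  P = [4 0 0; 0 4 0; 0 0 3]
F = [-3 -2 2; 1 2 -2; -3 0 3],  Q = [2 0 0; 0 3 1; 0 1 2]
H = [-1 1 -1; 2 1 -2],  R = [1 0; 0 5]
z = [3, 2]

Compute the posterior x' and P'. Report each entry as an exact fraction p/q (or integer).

x̄ = F·x = [-2, 6, -3]
P̄ = F·P·Fᵀ + Q = [66 -40 54; -40 35 -29; 54 -29 65]
y = z − H·x̄ = [-8, -6]
S = H·P̄·Hᵀ + R = [413 80; 80 88]
K = P̄·Hᵀ·S⁻¹ = [-1600/3743 774/3743; 1014/3743 -2951/29944; -1118/3743 -9223/29944]
x' = x̄ + K·y = [670/3743, 66237/14972, 18529/14972]
P' = (I − K·H)·P̄ = [3422/3743 6618/3743 4796/3743; 6618/3743 242755/29944 181699/29944; 4796/3743 181699/29944 152275/29944]

x' = [670/3743, 66237/14972, 18529/14972]
P' = [3422/3743 6618/3743 4796/3743; 6618/3743 242755/29944 181699/29944; 4796/3743 181699/29944 152275/29944]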